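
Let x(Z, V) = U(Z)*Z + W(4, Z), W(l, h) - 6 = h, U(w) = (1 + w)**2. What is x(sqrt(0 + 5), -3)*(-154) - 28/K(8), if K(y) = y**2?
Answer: -39431/16 - 1078*sqrt(5) ≈ -4874.9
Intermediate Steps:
W(l, h) = 6 + h
x(Z, V) = 6 + Z + Z*(1 + Z)**2 (x(Z, V) = (1 + Z)**2*Z + (6 + Z) = Z*(1 + Z)**2 + (6 + Z) = 6 + Z + Z*(1 + Z)**2)
x(sqrt(0 + 5), -3)*(-154) - 28/K(8) = (6 + sqrt(0 + 5) + sqrt(0 + 5)*(1 + sqrt(0 + 5))**2)*(-154) - 28/(8**2) = (6 + sqrt(5) + sqrt(5)*(1 + sqrt(5))**2)*(-154) - 28/64 = (-924 - 154*sqrt(5) - 154*sqrt(5)*(1 + sqrt(5))**2) - 28*1/64 = (-924 - 154*sqrt(5) - 154*sqrt(5)*(1 + sqrt(5))**2) - 7/16 = -14791/16 - 154*sqrt(5) - 154*sqrt(5)*(1 + sqrt(5))**2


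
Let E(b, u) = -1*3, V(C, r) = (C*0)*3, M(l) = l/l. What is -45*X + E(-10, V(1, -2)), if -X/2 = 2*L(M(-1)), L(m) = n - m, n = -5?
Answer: -1083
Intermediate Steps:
M(l) = 1
L(m) = -5 - m
V(C, r) = 0 (V(C, r) = 0*3 = 0)
X = 24 (X = -4*(-5 - 1*1) = -4*(-5 - 1) = -4*(-6) = -2*(-12) = 24)
E(b, u) = -3
-45*X + E(-10, V(1, -2)) = -45*24 - 3 = -1080 - 3 = -1083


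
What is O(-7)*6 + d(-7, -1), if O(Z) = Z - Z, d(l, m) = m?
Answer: -1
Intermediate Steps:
O(Z) = 0
O(-7)*6 + d(-7, -1) = 0*6 - 1 = 0 - 1 = -1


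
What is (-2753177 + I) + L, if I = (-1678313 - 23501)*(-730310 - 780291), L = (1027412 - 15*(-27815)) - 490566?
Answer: 2570760131108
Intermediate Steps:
L = 954071 (L = (1027412 + 417225) - 490566 = 1444637 - 490566 = 954071)
I = 2570761930214 (I = -1701814*(-1510601) = 2570761930214)
(-2753177 + I) + L = (-2753177 + 2570761930214) + 954071 = 2570759177037 + 954071 = 2570760131108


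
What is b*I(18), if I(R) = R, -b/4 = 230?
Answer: -16560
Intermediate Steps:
b = -920 (b = -4*230 = -920)
b*I(18) = -920*18 = -16560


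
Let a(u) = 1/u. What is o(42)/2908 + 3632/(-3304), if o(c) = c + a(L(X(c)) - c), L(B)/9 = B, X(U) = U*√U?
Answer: -26586691657/24507687624 + 3*√42/138461512 ≈ -1.0848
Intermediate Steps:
X(U) = U^(3/2)
L(B) = 9*B
o(c) = c + 1/(-c + 9*c^(3/2)) (o(c) = c + 1/(9*c^(3/2) - c) = c + 1/(-c + 9*c^(3/2)))
o(42)/2908 + 3632/(-3304) = (42 + 1/(-1*42 + 9*42^(3/2)))/2908 + 3632/(-3304) = (42 + 1/(-42 + 9*(42*√42)))*(1/2908) + 3632*(-1/3304) = (42 + 1/(-42 + 378*√42))*(1/2908) - 454/413 = (21/1454 + 1/(2908*(-42 + 378*√42))) - 454/413 = -651443/600502 + 1/(2908*(-42 + 378*√42))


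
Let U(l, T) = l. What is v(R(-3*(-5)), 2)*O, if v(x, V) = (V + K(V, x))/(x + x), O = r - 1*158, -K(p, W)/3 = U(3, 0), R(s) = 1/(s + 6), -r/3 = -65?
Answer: -5439/2 ≈ -2719.5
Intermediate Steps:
r = 195 (r = -3*(-65) = 195)
R(s) = 1/(6 + s)
K(p, W) = -9 (K(p, W) = -3*3 = -9)
O = 37 (O = 195 - 1*158 = 195 - 158 = 37)
v(x, V) = (-9 + V)/(2*x) (v(x, V) = (V - 9)/(x + x) = (-9 + V)/((2*x)) = (-9 + V)*(1/(2*x)) = (-9 + V)/(2*x))
v(R(-3*(-5)), 2)*O = ((-9 + 2)/(2*(1/(6 - 3*(-5)))))*37 = ((½)*(-7)/1/(6 + 15))*37 = ((½)*(-7)/1/21)*37 = ((½)*(-7)/(1/21))*37 = ((½)*21*(-7))*37 = -147/2*37 = -5439/2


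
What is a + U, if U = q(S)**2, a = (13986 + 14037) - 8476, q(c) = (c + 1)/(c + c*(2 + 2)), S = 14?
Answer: 3831221/196 ≈ 19547.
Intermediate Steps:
q(c) = (1 + c)/(5*c) (q(c) = (1 + c)/(c + c*4) = (1 + c)/(c + 4*c) = (1 + c)/((5*c)) = (1 + c)*(1/(5*c)) = (1 + c)/(5*c))
a = 19547 (a = 28023 - 8476 = 19547)
U = 9/196 (U = ((1/5)*(1 + 14)/14)**2 = ((1/5)*(1/14)*15)**2 = (3/14)**2 = 9/196 ≈ 0.045918)
a + U = 19547 + 9/196 = 3831221/196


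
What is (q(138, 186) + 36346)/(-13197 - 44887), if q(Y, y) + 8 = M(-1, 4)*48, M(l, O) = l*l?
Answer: -18193/29042 ≈ -0.62644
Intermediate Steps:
M(l, O) = l²
q(Y, y) = 40 (q(Y, y) = -8 + (-1)²*48 = -8 + 1*48 = -8 + 48 = 40)
(q(138, 186) + 36346)/(-13197 - 44887) = (40 + 36346)/(-13197 - 44887) = 36386/(-58084) = 36386*(-1/58084) = -18193/29042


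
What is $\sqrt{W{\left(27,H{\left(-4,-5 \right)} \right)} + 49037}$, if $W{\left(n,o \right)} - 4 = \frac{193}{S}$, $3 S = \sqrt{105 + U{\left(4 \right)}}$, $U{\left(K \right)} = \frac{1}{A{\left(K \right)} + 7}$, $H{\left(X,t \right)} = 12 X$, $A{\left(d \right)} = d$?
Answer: $\frac{\sqrt{56691396 + 19686 \sqrt{11}}}{34} \approx 221.58$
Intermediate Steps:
$U{\left(K \right)} = \frac{1}{7 + K}$ ($U{\left(K \right)} = \frac{1}{K + 7} = \frac{1}{7 + K}$)
$S = \frac{34 \sqrt{11}}{33}$ ($S = \frac{\sqrt{105 + \frac{1}{7 + 4}}}{3} = \frac{\sqrt{105 + \frac{1}{11}}}{3} = \frac{\sqrt{\frac{1156}{11}}}{3} = \frac{\frac{34}{11} \sqrt{11}}{3} = \frac{34 \sqrt{11}}{33} \approx 3.4171$)
$W{\left(n,o \right)} = 4 + \frac{579 \sqrt{11}}{34}$ ($W{\left(n,o \right)} = 4 + \frac{193}{\frac{34}{33} \sqrt{11}} = 4 + 193 \frac{3 \sqrt{11}}{34} = 4 + \frac{579 \sqrt{11}}{34}$)
$\sqrt{W{\left(27,H{\left(-4,-5 \right)} \right)} + 49037} = \sqrt{\left(4 + \frac{579 \sqrt{11}}{34}\right) + 49037} = \sqrt{49041 + \frac{579 \sqrt{11}}{34}}$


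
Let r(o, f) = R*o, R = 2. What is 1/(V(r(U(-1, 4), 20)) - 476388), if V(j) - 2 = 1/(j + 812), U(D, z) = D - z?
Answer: -802/382061571 ≈ -2.0991e-6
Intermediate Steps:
r(o, f) = 2*o
V(j) = 2 + 1/(812 + j) (V(j) = 2 + 1/(j + 812) = 2 + 1/(812 + j))
1/(V(r(U(-1, 4), 20)) - 476388) = 1/((1625 + 2*(2*(-1 - 1*4)))/(812 + 2*(-1 - 1*4)) - 476388) = 1/((1625 + 2*(2*(-1 - 4)))/(812 + 2*(-1 - 4)) - 476388) = 1/((1625 + 2*(2*(-5)))/(812 + 2*(-5)) - 476388) = 1/((1625 + 2*(-10))/(812 - 10) - 476388) = 1/((1625 - 20)/802 - 476388) = 1/((1/802)*1605 - 476388) = 1/(1605/802 - 476388) = 1/(-382061571/802) = -802/382061571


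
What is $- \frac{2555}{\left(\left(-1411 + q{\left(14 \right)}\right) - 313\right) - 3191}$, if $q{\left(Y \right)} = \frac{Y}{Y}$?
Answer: $\frac{365}{702} \approx 0.51994$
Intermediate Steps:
$q{\left(Y \right)} = 1$
$- \frac{2555}{\left(\left(-1411 + q{\left(14 \right)}\right) - 313\right) - 3191} = - \frac{2555}{\left(\left(-1411 + 1\right) - 313\right) - 3191} = - \frac{2555}{\left(-1410 - 313\right) - 3191} = - \frac{2555}{-1723 - 3191} = - \frac{2555}{-4914} = \left(-2555\right) \left(- \frac{1}{4914}\right) = \frac{365}{702}$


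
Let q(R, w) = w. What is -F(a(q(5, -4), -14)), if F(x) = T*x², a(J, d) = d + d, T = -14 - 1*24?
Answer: 29792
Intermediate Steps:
T = -38 (T = -14 - 24 = -38)
a(J, d) = 2*d
F(x) = -38*x²
-F(a(q(5, -4), -14)) = -(-38)*(2*(-14))² = -(-38)*(-28)² = -(-38)*784 = -1*(-29792) = 29792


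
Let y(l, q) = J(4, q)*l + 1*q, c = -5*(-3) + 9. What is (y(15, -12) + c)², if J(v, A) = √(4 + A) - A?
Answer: 35064 + 11520*I*√2 ≈ 35064.0 + 16292.0*I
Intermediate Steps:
c = 24 (c = 15 + 9 = 24)
y(l, q) = q + l*(√(4 + q) - q) (y(l, q) = (√(4 + q) - q)*l + 1*q = l*(√(4 + q) - q) + q = q + l*(√(4 + q) - q))
(y(15, -12) + c)² = ((-12 - 1*15*(-12 - √(4 - 12))) + 24)² = ((-12 - 1*15*(-12 - √(-8))) + 24)² = ((-12 - 1*15*(-12 - 2*I*√2)) + 24)² = ((-12 + (180 + 30*I*√2)) + 24)² = ((168 + 30*I*√2) + 24)² = (192 + 30*I*√2)²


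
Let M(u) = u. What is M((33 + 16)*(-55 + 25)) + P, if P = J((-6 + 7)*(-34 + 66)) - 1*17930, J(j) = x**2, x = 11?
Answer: -19279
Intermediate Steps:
J(j) = 121 (J(j) = 11**2 = 121)
P = -17809 (P = 121 - 1*17930 = 121 - 17930 = -17809)
M((33 + 16)*(-55 + 25)) + P = (33 + 16)*(-55 + 25) - 17809 = 49*(-30) - 17809 = -1470 - 17809 = -19279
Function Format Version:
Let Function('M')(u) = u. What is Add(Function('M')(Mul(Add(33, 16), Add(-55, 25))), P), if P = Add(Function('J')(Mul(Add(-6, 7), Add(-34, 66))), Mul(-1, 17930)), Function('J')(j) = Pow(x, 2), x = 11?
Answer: -19279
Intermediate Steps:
Function('J')(j) = 121 (Function('J')(j) = Pow(11, 2) = 121)
P = -17809 (P = Add(121, Mul(-1, 17930)) = Add(121, -17930) = -17809)
Add(Function('M')(Mul(Add(33, 16), Add(-55, 25))), P) = Add(Mul(Add(33, 16), Add(-55, 25)), -17809) = Add(Mul(49, -30), -17809) = Add(-1470, -17809) = -19279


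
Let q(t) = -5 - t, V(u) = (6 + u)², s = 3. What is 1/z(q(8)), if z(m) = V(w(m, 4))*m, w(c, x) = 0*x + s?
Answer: -1/1053 ≈ -0.00094967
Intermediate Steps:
w(c, x) = 3 (w(c, x) = 0*x + 3 = 0 + 3 = 3)
z(m) = 81*m (z(m) = (6 + 3)²*m = 9²*m = 81*m)
1/z(q(8)) = 1/(81*(-5 - 1*8)) = 1/(81*(-5 - 8)) = 1/(81*(-13)) = 1/(-1053) = -1/1053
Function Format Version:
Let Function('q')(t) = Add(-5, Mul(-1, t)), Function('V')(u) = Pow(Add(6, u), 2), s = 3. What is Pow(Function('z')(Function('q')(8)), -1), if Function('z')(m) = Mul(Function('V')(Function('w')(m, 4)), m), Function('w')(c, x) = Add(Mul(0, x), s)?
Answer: Rational(-1, 1053) ≈ -0.00094967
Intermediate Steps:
Function('w')(c, x) = 3 (Function('w')(c, x) = Add(Mul(0, x), 3) = Add(0, 3) = 3)
Function('z')(m) = Mul(81, m) (Function('z')(m) = Mul(Pow(Add(6, 3), 2), m) = Mul(Pow(9, 2), m) = Mul(81, m))
Pow(Function('z')(Function('q')(8)), -1) = Pow(Mul(81, Add(-5, Mul(-1, 8))), -1) = Pow(Mul(81, Add(-5, -8)), -1) = Pow(Mul(81, -13), -1) = Pow(-1053, -1) = Rational(-1, 1053)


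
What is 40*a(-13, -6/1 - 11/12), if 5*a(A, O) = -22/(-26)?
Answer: 88/13 ≈ 6.7692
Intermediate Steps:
a(A, O) = 11/65 (a(A, O) = (-22/(-26))/5 = (-22*(-1/26))/5 = (⅕)*(11/13) = 11/65)
40*a(-13, -6/1 - 11/12) = 40*(11/65) = 88/13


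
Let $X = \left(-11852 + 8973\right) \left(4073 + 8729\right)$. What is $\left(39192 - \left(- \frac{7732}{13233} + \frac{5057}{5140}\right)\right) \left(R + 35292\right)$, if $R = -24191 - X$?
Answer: $\frac{32759966536434413367}{22672540} \approx 1.4449 \cdot 10^{12}$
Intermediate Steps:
$X = -36856958$ ($X = \left(-2879\right) 12802 = -36856958$)
$R = 36832767$ ($R = -24191 - -36856958 = -24191 + 36856958 = 36832767$)
$\left(39192 - \left(- \frac{7732}{13233} + \frac{5057}{5140}\right)\right) \left(R + 35292\right) = \left(39192 - \left(- \frac{7732}{13233} + \frac{5057}{5140}\right)\right) \left(36832767 + 35292\right) = \left(39192 - \frac{27176801}{68017620}\right) 36868059 = \frac{2665719386239}{68017620} \cdot 36868059 = \frac{32759966536434413367}{22672540}$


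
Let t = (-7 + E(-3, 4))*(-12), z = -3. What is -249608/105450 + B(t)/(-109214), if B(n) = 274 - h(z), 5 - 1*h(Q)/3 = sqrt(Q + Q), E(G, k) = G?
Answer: -1949142833/822615450 - 3*I*sqrt(6)/109214 ≈ -2.3694 - 6.7285e-5*I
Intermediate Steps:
h(Q) = 15 - 3*sqrt(2)*sqrt(Q) (h(Q) = 15 - 3*sqrt(Q + Q) = 15 - 3*sqrt(2)*sqrt(Q))
t = 120 (t = (-7 - 3)*(-12) = -10*(-12) = 120)
B(n) = 259 + 3*I*sqrt(6) (B(n) = 274 - (15 - 3*sqrt(2)*sqrt(-3)) = 274 - (15 - 3*sqrt(2)*I*sqrt(3)) = 274 - (15 - 3*I*sqrt(6)) = 274 + (-15 + 3*I*sqrt(6)) = 259 + 3*I*sqrt(6))
-249608/105450 + B(t)/(-109214) = -249608/105450 + (259 + 3*I*sqrt(6))/(-109214) = -249608*1/105450 + (259 + 3*I*sqrt(6))*(-1/109214) = -124804/52725 + (-37/15602 - 3*I*sqrt(6)/109214) = -1949142833/822615450 - 3*I*sqrt(6)/109214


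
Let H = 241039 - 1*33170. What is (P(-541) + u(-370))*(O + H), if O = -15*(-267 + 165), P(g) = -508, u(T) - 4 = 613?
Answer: 22824491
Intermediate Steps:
u(T) = 617 (u(T) = 4 + 613 = 617)
H = 207869 (H = 241039 - 33170 = 207869)
O = 1530 (O = -15*(-102) = 1530)
(P(-541) + u(-370))*(O + H) = (-508 + 617)*(1530 + 207869) = 109*209399 = 22824491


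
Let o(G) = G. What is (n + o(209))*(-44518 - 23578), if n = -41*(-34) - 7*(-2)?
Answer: -110111232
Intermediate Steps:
n = 1408 (n = 1394 + 14 = 1408)
(n + o(209))*(-44518 - 23578) = (1408 + 209)*(-44518 - 23578) = 1617*(-68096) = -110111232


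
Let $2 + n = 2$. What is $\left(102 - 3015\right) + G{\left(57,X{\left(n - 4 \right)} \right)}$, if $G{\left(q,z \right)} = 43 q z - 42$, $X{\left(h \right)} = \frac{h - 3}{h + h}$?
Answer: $- \frac{6483}{8} \approx -810.38$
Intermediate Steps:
$n = 0$ ($n = -2 + 2 = 0$)
$X{\left(h \right)} = \frac{-3 + h}{2 h}$
$G{\left(q,z \right)} = -42 + 43 q z$ ($G{\left(q,z \right)} = 43 q z - 42 = -42 + 43 q z$)
$\left(102 - 3015\right) + G{\left(57,X{\left(n - 4 \right)} \right)} = \left(102 - 3015\right) - \left(42 - 2451 \frac{-3 + \left(0 - 4\right)}{2 \left(0 - 4\right)}\right) = -2913 - \left(42 - 2451 \frac{-3 + \left(0 - 4\right)}{2 \left(0 - 4\right)}\right) = -2913 - \left(42 - 2451 \frac{-3 - 4}{2 \left(-4\right)}\right) = -2913 - \left(42 - 2451 \cdot \frac{1}{2} \left(- \frac{1}{4}\right) \left(-7\right)\right) = -2913 - \left(42 - \frac{17157}{8}\right) = -2913 + \left(-42 + \frac{17157}{8}\right) = -2913 + \frac{16821}{8} = - \frac{6483}{8}$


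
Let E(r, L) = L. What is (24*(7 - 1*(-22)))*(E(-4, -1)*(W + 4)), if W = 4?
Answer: -5568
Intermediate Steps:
(24*(7 - 1*(-22)))*(E(-4, -1)*(W + 4)) = (24*(7 - 1*(-22)))*(-(4 + 4)) = (24*(7 + 22))*(-1*8) = (24*29)*(-8) = 696*(-8) = -5568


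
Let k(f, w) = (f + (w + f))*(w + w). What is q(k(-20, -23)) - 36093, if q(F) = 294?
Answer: -35799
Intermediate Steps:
k(f, w) = 2*w*(w + 2*f) (k(f, w) = (f + (f + w))*(2*w) = (w + 2*f)*(2*w) = 2*w*(w + 2*f))
q(k(-20, -23)) - 36093 = 294 - 36093 = -35799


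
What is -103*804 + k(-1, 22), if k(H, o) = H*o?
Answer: -82834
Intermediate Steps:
-103*804 + k(-1, 22) = -103*804 - 1*22 = -82812 - 22 = -82834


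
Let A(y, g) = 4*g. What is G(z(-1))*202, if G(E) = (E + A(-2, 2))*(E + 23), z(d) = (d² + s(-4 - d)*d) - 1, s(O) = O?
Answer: 57772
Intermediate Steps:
z(d) = -1 + d² + d*(-4 - d) (z(d) = (d² + (-4 - d)*d) - 1 = (d² + d*(-4 - d)) - 1 = -1 + d² + d*(-4 - d))
G(E) = (8 + E)*(23 + E) (G(E) = (E + 4*2)*(E + 23) = (E + 8)*(23 + E) = (8 + E)*(23 + E))
G(z(-1))*202 = (184 + (-1 - 4*(-1))² + 31*(-1 - 4*(-1)))*202 = (184 + (-1 + 4)² + 31*(-1 + 4))*202 = (184 + 3² + 31*3)*202 = (184 + 9 + 93)*202 = 286*202 = 57772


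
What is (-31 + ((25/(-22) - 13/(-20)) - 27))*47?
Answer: -604749/220 ≈ -2748.9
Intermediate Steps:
(-31 + ((25/(-22) - 13/(-20)) - 27))*47 = (-31 + ((25*(-1/22) - 13*(-1/20)) - 27))*47 = (-31 + ((-25/22 + 13/20) - 27))*47 = (-31 + (-107/220 - 27))*47 = (-31 - 6047/220)*47 = -12867/220*47 = -604749/220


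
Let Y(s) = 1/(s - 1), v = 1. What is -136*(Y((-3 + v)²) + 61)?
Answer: -25024/3 ≈ -8341.3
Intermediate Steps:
Y(s) = 1/(-1 + s)
-136*(Y((-3 + v)²) + 61) = -136*(1/(-1 + (-3 + 1)²) + 61) = -136*(1/(-1 + (-2)²) + 61) = -136*(1/(-1 + 4) + 61) = -136*(1/3 + 61) = -136*(⅓ + 61) = -136*184/3 = -25024/3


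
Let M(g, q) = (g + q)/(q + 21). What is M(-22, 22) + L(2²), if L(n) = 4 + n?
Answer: 8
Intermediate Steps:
M(g, q) = (g + q)/(21 + q)
M(-22, 22) + L(2²) = (-22 + 22)/(21 + 22) + (4 + 2²) = 0/43 + (4 + 4) = (1/43)*0 + 8 = 0 + 8 = 8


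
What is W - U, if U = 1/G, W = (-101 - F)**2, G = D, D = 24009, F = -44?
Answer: 78005240/24009 ≈ 3249.0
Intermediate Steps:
G = 24009
W = 3249 (W = (-101 - 1*(-44))**2 = (-101 + 44)**2 = (-57)**2 = 3249)
U = 1/24009 ≈ 4.1651e-5
W - U = 3249 - 1*1/24009 = 3249 - 1/24009 = 78005240/24009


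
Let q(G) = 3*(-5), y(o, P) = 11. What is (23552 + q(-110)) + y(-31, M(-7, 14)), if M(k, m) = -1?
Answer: 23548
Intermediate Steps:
q(G) = -15
(23552 + q(-110)) + y(-31, M(-7, 14)) = (23552 - 15) + 11 = 23537 + 11 = 23548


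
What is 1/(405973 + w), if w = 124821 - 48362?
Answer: 1/482432 ≈ 2.0728e-6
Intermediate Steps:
w = 76459
1/(405973 + w) = 1/(405973 + 76459) = 1/482432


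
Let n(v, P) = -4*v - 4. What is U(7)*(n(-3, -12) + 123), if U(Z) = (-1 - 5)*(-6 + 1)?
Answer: 3930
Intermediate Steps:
n(v, P) = -4 - 4*v
U(Z) = 30 (U(Z) = -6*(-5) = 30)
U(7)*(n(-3, -12) + 123) = 30*((-4 - 4*(-3)) + 123) = 30*((-4 + 12) + 123) = 30*(8 + 123) = 30*131 = 3930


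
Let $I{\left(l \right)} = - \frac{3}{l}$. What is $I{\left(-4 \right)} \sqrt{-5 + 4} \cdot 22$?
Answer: $\frac{33 i}{2} \approx 16.5 i$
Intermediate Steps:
$I{\left(-4 \right)} \sqrt{-5 + 4} \cdot 22 = - \frac{3}{-4} \sqrt{-5 + 4} \cdot 22 = \left(-3\right) \left(- \frac{1}{4}\right) \sqrt{-1} \cdot 22 = \frac{3 i}{4} \cdot 22 = \frac{33 i}{2}$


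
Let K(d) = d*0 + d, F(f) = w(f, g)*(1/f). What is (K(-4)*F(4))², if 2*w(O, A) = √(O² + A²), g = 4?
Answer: 8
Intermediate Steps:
w(O, A) = √(A² + O²)/2 (w(O, A) = √(O² + A²)/2 = √(A² + O²)/2)
F(f) = √(16 + f²)/(2*f) (F(f) = (√(4² + f²)/2)*(1/f) = (√(16 + f²)/2)/f = √(16 + f²)/(2*f))
K(d) = d (K(d) = 0 + d = d)
(K(-4)*F(4))² = (-2*√(16 + 4²)/4)² = (-2*√(16 + 16)/4)² = (-2*√32/4)² = (-2*4*√2/4)² = (-2*√2)² = 8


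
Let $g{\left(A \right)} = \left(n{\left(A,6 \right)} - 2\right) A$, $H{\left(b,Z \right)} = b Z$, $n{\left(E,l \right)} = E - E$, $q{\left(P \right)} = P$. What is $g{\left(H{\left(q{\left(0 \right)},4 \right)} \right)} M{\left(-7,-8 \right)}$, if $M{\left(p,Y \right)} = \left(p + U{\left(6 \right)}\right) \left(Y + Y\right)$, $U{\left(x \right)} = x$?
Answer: $0$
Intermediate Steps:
$n{\left(E,l \right)} = 0$
$M{\left(p,Y \right)} = 2 Y \left(6 + p\right)$ ($M{\left(p,Y \right)} = \left(p + 6\right) \left(Y + Y\right) = \left(6 + p\right) 2 Y = 2 Y \left(6 + p\right)$)
$H{\left(b,Z \right)} = Z b$
$g{\left(A \right)} = - 2 A$ ($g{\left(A \right)} = \left(0 - 2\right) A = - 2 A$)
$g{\left(H{\left(q{\left(0 \right)},4 \right)} \right)} M{\left(-7,-8 \right)} = - 2 \cdot 4 \cdot 0 \cdot 2 \left(-8\right) \left(6 - 7\right) = \left(-2\right) 0 \cdot 2 \left(-8\right) \left(-1\right) = 0 \cdot 16 = 0$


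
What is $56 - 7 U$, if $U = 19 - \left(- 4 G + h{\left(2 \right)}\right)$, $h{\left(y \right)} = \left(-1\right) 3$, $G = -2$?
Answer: $-42$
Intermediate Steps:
$h{\left(y \right)} = -3$
$U = 14$ ($U = 19 - \left(\left(-4\right) \left(-2\right) - 3\right) = 19 - \left(8 - 3\right) = 19 - 5 = 14$)
$56 - 7 U = 56 - 98 = -42$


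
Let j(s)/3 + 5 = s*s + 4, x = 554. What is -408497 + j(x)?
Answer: 512248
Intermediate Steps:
j(s) = -3 + 3*s² (j(s) = -15 + 3*(s*s + 4) = -15 + 3*(s² + 4) = -15 + 3*(4 + s²) = -15 + (12 + 3*s²) = -3 + 3*s²)
-408497 + j(x) = -408497 + (-3 + 3*554²) = -408497 + (-3 + 3*306916) = -408497 + (-3 + 920748) = -408497 + 920745 = 512248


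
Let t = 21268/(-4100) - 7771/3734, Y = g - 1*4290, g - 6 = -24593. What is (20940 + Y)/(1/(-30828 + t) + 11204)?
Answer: -936703824044561/1322266550865262 ≈ -0.70841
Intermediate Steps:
g = -24587 (g = 6 - 24593 = -24587)
Y = -28877 (Y = -24587 - 1*4290 = -24587 - 4290 = -28877)
t = -27818953/3827350 (t = 21268*(-1/4100) - 7771*1/3734 = -5317/1025 - 7771/3734 = -27818953/3827350 ≈ -7.2685)
(20940 + Y)/(1/(-30828 + t) + 11204) = (20940 - 28877)/(1/(-30828 - 27818953/3827350) + 11204) = -7937/(1/(-118017364753/3827350) + 11204) = -7937/(-3827350/118017364753 + 11204) = -7937/1322266550865262/118017364753 = -7937*118017364753/1322266550865262 = -936703824044561/1322266550865262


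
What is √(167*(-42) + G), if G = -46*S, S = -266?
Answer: √5222 ≈ 72.263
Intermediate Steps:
G = 12236 (G = -46*(-266) = 12236)
√(167*(-42) + G) = √(167*(-42) + 12236) = √(-7014 + 12236) = √5222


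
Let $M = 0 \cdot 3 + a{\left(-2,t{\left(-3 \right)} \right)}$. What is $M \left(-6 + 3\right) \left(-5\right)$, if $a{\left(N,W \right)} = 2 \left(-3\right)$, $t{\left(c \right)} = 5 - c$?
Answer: $-90$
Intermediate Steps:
$a{\left(N,W \right)} = -6$
$M = -6$ ($M = 0 \cdot 3 - 6 = 0 - 6 = -6$)
$M \left(-6 + 3\right) \left(-5\right) = - 6 \left(-6 + 3\right) \left(-5\right) = - 6 \left(\left(-3\right) \left(-5\right)\right) = \left(-6\right) 15 = -90$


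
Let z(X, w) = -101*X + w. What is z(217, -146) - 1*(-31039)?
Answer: 8976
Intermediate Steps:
z(X, w) = w - 101*X
z(217, -146) - 1*(-31039) = (-146 - 101*217) - 1*(-31039) = (-146 - 21917) + 31039 = -22063 + 31039 = 8976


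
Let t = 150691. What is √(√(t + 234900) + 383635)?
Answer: √(383635 + √385591) ≈ 619.88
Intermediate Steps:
√(√(t + 234900) + 383635) = √(√(150691 + 234900) + 383635) = √(√385591 + 383635) = √(383635 + √385591)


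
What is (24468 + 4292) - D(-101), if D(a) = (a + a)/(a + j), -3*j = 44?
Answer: 9979114/347 ≈ 28758.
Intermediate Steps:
j = -44/3 (j = -1/3*44 = -44/3 ≈ -14.667)
D(a) = 2*a/(-44/3 + a) (D(a) = (a + a)/(a - 44/3) = (2*a)/(-44/3 + a) = 2*a/(-44/3 + a))
(24468 + 4292) - D(-101) = (24468 + 4292) - 6*(-101)/(-44 + 3*(-101)) = 28760 - 6*(-101)/(-44 - 303) = 28760 - 6*(-101)/(-347) = 28760 - 6*(-101)*(-1)/347 = 28760 - 1*606/347 = 28760 - 606/347 = 9979114/347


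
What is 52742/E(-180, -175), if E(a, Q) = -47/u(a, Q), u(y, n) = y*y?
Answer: -1708840800/47 ≈ -3.6358e+7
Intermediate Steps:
u(y, n) = y²
E(a, Q) = -47/a²
52742/E(-180, -175) = 52742/((-47/(-180)²)) = 52742/((-47*1/32400)) = 52742/(-47/32400) = 52742*(-32400/47) = -1708840800/47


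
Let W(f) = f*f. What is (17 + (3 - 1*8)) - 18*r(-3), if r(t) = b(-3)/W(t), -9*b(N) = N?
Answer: 34/3 ≈ 11.333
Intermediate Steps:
W(f) = f²
b(N) = -N/9
r(t) = 1/(3*t²) (r(t) = (-⅑*(-3))/(t²) = 1/(3*t²))
(17 + (3 - 1*8)) - 18*r(-3) = (17 + (3 - 1*8)) - 6/(-3)² = (17 + (3 - 8)) - 6/9 = (17 - 5) - 18*1/27 = 12 - ⅔ = 34/3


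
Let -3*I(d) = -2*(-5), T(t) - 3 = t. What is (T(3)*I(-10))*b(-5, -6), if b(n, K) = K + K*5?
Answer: 720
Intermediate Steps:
T(t) = 3 + t
I(d) = -10/3 (I(d) = -(-2)*(-5)/3 = -1/3*10 = -10/3)
b(n, K) = 6*K (b(n, K) = K + 5*K = 6*K)
(T(3)*I(-10))*b(-5, -6) = ((3 + 3)*(-10/3))*(6*(-6)) = (6*(-10/3))*(-36) = -20*(-36) = 720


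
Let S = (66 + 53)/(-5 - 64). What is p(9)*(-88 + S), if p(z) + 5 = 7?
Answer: -12382/69 ≈ -179.45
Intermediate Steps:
S = -119/69 (S = 119/(-69) = 119*(-1/69) = -119/69 ≈ -1.7246)
p(z) = 2 (p(z) = -5 + 7 = 2)
p(9)*(-88 + S) = 2*(-88 - 119/69) = 2*(-6191/69) = -12382/69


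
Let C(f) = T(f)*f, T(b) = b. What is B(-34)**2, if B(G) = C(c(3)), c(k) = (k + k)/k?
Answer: 16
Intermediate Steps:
c(k) = 2 (c(k) = (2*k)/k = 2)
C(f) = f**2 (C(f) = f*f = f**2)
B(G) = 4 (B(G) = 2**2 = 4)
B(-34)**2 = 4**2 = 16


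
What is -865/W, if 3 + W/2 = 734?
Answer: -865/1462 ≈ -0.59166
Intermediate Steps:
W = 1462 (W = -6 + 2*734 = -6 + 1468 = 1462)
-865/W = -865/1462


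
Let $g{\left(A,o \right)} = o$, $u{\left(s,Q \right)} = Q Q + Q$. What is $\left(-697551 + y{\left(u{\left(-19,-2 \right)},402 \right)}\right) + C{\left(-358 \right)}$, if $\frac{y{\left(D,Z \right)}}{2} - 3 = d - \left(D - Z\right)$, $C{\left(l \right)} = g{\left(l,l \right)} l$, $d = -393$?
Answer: $-569367$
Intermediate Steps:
$u{\left(s,Q \right)} = Q + Q^{2}$ ($u{\left(s,Q \right)} = Q^{2} + Q = Q + Q^{2}$)
$C{\left(l \right)} = l^{2}$ ($C{\left(l \right)} = l l = l^{2}$)
$y{\left(D,Z \right)} = -780 - 2 D + 2 Z$ ($y{\left(D,Z \right)} = 6 + 2 \left(-393 - \left(D - Z\right)\right) = 6 + 2 \left(-393 + Z - D\right) = 6 - \left(786 - 2 Z + 2 D\right) = -780 - 2 D + 2 Z$)
$\left(-697551 + y{\left(u{\left(-19,-2 \right)},402 \right)}\right) + C{\left(-358 \right)} = \left(-697551 - \left(-24 + 2 \left(-2\right) \left(1 - 2\right)\right)\right) + \left(-358\right)^{2} = \left(-697551 - \left(-24 + 2 \left(-2\right) \left(-1\right)\right)\right) + 128164 = \left(-697551 - -20\right) + 128164 = \left(-697551 + 20\right) + 128164 = -697531 + 128164 = -569367$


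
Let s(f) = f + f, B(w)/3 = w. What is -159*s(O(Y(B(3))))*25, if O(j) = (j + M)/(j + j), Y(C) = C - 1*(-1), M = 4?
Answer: -5565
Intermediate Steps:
B(w) = 3*w
Y(C) = 1 + C (Y(C) = C + 1 = 1 + C)
O(j) = (4 + j)/(2*j) (O(j) = (j + 4)/(j + j) = (4 + j)/((2*j)) = (4 + j)*(1/(2*j)) = (4 + j)/(2*j))
s(f) = 2*f
-159*s(O(Y(B(3))))*25 = -318*(4 + (1 + 3*3))/(2*(1 + 3*3))*25 = -318*(4 + (1 + 9))/(2*(1 + 9))*25 = -318*(½)*(4 + 10)/10*25 = -318*(½)*(⅒)*14*25 = -318*7/10*25 = -159*7/5*25 = -1113/5*25 = -5565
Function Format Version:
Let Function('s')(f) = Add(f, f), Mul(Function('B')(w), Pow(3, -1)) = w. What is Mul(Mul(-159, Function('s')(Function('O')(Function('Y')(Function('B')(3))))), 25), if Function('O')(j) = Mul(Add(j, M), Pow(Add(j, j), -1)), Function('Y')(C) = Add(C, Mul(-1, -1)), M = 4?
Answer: -5565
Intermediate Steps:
Function('B')(w) = Mul(3, w)
Function('Y')(C) = Add(1, C) (Function('Y')(C) = Add(C, 1) = Add(1, C))
Function('O')(j) = Mul(Rational(1, 2), Pow(j, -1), Add(4, j)) (Function('O')(j) = Mul(Add(j, 4), Pow(Add(j, j), -1)) = Mul(Add(4, j), Pow(Mul(2, j), -1)) = Mul(Add(4, j), Mul(Rational(1, 2), Pow(j, -1))) = Mul(Rational(1, 2), Pow(j, -1), Add(4, j)))
Function('s')(f) = Mul(2, f)
Mul(Mul(-159, Function('s')(Function('O')(Function('Y')(Function('B')(3))))), 25) = Mul(Mul(-159, Mul(2, Mul(Rational(1, 2), Pow(Add(1, Mul(3, 3)), -1), Add(4, Add(1, Mul(3, 3)))))), 25) = Mul(Mul(-159, Mul(2, Mul(Rational(1, 2), Pow(Add(1, 9), -1), Add(4, Add(1, 9))))), 25) = Mul(Mul(-159, Mul(2, Mul(Rational(1, 2), Pow(10, -1), Add(4, 10)))), 25) = Mul(Mul(-159, Mul(2, Mul(Rational(1, 2), Rational(1, 10), 14))), 25) = Mul(Mul(-159, Mul(2, Rational(7, 10))), 25) = Mul(Mul(-159, Rational(7, 5)), 25) = Mul(Rational(-1113, 5), 25) = -5565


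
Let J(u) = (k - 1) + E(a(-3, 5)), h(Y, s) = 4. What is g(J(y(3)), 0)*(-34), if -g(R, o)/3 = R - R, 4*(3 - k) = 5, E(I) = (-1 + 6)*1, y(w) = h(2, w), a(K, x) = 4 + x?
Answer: 0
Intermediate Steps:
y(w) = 4
E(I) = 5 (E(I) = 5*1 = 5)
k = 7/4 (k = 3 - 1/4*5 = 3 - 5/4 = 7/4 ≈ 1.7500)
J(u) = 23/4 (J(u) = (7/4 - 1) + 5 = 3/4 + 5 = 23/4)
g(R, o) = 0 (g(R, o) = -3*(R - R) = -3*0 = 0)
g(J(y(3)), 0)*(-34) = 0*(-34) = 0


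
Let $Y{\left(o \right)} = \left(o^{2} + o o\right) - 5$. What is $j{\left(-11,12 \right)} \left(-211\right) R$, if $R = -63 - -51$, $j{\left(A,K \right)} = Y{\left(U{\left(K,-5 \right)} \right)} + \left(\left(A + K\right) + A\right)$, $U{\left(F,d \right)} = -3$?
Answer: $7596$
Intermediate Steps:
$Y{\left(o \right)} = -5 + 2 o^{2}$ ($Y{\left(o \right)} = \left(o^{2} + o^{2}\right) - 5 = 2 o^{2} - 5 = -5 + 2 o^{2}$)
$j{\left(A,K \right)} = 13 + K + 2 A$ ($j{\left(A,K \right)} = \left(-5 + 2 \left(-3\right)^{2}\right) + \left(\left(A + K\right) + A\right) = \left(-5 + 2 \cdot 9\right) + \left(K + 2 A\right) = \left(-5 + 18\right) + \left(K + 2 A\right) = 13 + \left(K + 2 A\right) = 13 + K + 2 A$)
$R = -12$ ($R = -63 + 51 = -12$)
$j{\left(-11,12 \right)} \left(-211\right) R = \left(13 + 12 + 2 \left(-11\right)\right) \left(-211\right) \left(-12\right) = \left(13 + 12 - 22\right) \left(-211\right) \left(-12\right) = 3 \left(-211\right) \left(-12\right) = \left(-633\right) \left(-12\right) = 7596$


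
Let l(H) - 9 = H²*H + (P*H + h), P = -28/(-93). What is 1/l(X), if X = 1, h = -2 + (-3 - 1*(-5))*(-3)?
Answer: 93/214 ≈ 0.43458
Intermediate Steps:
P = 28/93 (P = -28*(-1/93) = 28/93 ≈ 0.30108)
h = -8 (h = -2 + (-3 + 5)*(-3) = -2 + 2*(-3) = -2 - 6 = -8)
l(H) = 1 + H³ + 28*H/93 (l(H) = 9 + (H²*H + (28*H/93 - 8)) = 9 + (H³ + (-8 + 28*H/93)) = 9 + (-8 + H³ + 28*H/93) = 1 + H³ + 28*H/93)
1/l(X) = 1/(1 + 1³ + (28/93)*1) = 1/(1 + 1 + 28/93) = 1/(214/93) = 93/214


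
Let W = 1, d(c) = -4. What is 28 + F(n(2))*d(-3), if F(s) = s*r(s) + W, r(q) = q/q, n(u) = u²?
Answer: 8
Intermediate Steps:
r(q) = 1
F(s) = 1 + s (F(s) = s*1 + 1 = s + 1 = 1 + s)
28 + F(n(2))*d(-3) = 28 + (1 + 2²)*(-4) = 28 + (1 + 4)*(-4) = 28 + 5*(-4) = 28 - 20 = 8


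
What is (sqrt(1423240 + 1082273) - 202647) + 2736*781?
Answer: 1934169 + sqrt(2505513) ≈ 1.9358e+6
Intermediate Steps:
(sqrt(1423240 + 1082273) - 202647) + 2736*781 = (sqrt(2505513) - 202647) + 2136816 = (-202647 + sqrt(2505513)) + 2136816 = 1934169 + sqrt(2505513)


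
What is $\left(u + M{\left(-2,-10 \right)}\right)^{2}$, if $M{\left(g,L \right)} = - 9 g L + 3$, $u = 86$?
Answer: $8281$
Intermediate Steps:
$M{\left(g,L \right)} = 3 - 9 L g$ ($M{\left(g,L \right)} = - 9 L g + 3 = 3 - 9 L g$)
$\left(u + M{\left(-2,-10 \right)}\right)^{2} = \left(86 + \left(3 - \left(-90\right) \left(-2\right)\right)\right)^{2} = \left(86 + \left(3 - 180\right)\right)^{2} = \left(86 - 177\right)^{2} = \left(-91\right)^{2} = 8281$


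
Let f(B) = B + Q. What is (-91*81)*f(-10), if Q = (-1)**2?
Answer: 66339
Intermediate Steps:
Q = 1
f(B) = 1 + B (f(B) = B + 1 = 1 + B)
(-91*81)*f(-10) = (-91*81)*(1 - 10) = -7371*(-9) = 66339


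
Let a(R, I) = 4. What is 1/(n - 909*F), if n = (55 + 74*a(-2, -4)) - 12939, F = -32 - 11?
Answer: 1/26499 ≈ 3.7737e-5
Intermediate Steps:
F = -43
n = -12588 (n = (55 + 74*4) - 12939 = (55 + 296) - 12939 = 351 - 12939 = -12588)
1/(n - 909*F) = 1/(-12588 - 909*(-43)) = 1/(-12588 + 39087) = 1/26499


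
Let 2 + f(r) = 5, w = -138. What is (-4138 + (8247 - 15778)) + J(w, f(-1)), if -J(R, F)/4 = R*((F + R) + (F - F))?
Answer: -86189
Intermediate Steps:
f(r) = 3 (f(r) = -2 + 5 = 3)
J(R, F) = -4*R*(F + R) (J(R, F) = -4*R*((F + R) + (F - F)) = -4*R*((F + R) + 0) = -4*R*(F + R))
(-4138 + (8247 - 15778)) + J(w, f(-1)) = (-4138 + (8247 - 15778)) - 4*(-138)*(3 - 138) = (-4138 - 7531) - 4*(-138)*(-135) = -11669 - 74520 = -86189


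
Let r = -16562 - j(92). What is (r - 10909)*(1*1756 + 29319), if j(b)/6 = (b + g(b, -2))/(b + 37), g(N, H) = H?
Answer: -36713030475/43 ≈ -8.5379e+8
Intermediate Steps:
j(b) = 6*(-2 + b)/(37 + b) (j(b) = 6*((b - 2)/(b + 37)) = 6*((-2 + b)/(37 + b)) = 6*(-2 + b)/(37 + b))
r = -712346/43 (r = -16562 - 6*(-2 + 92)/(37 + 92) = -16562 - 6*90/129 = -16562 - 1*180/43 = -16562 - 180/43 = -712346/43 ≈ -16566.)
(r - 10909)*(1*1756 + 29319) = (-712346/43 - 10909)*(1*1756 + 29319) = -1181433*(1756 + 29319)/43 = -1181433/43*31075 = -36713030475/43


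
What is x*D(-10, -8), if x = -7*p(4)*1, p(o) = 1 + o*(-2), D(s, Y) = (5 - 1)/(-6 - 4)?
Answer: -98/5 ≈ -19.600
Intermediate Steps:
D(s, Y) = -⅖ (D(s, Y) = 4/(-10) = 4*(-⅒) = -⅖)
p(o) = 1 - 2*o
x = 49 (x = -7*(1 - 2*4)*1 = -7*(1 - 8)*1 = -7*(-7)*1 = 49*1 = 49)
x*D(-10, -8) = 49*(-⅖) = -98/5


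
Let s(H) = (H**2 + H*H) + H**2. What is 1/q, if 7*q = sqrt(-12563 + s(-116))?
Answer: 7*sqrt(27805)/27805 ≈ 0.041979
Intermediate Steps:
s(H) = 3*H**2 (s(H) = (H**2 + H**2) + H**2 = 2*H**2 + H**2 = 3*H**2)
q = sqrt(27805)/7 (q = sqrt(-12563 + 3*(-116)**2)/7 = sqrt(-12563 + 3*13456)/7 = sqrt(-12563 + 40368)/7 = sqrt(27805)/7 ≈ 23.821)
1/q = 1/(sqrt(27805)/7) = 7*sqrt(27805)/27805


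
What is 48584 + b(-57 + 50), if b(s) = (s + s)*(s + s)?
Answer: 48780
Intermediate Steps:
b(s) = 4*s² (b(s) = (2*s)*(2*s) = 4*s²)
48584 + b(-57 + 50) = 48584 + 4*(-57 + 50)² = 48584 + 4*(-7)² = 48584 + 4*49 = 48584 + 196 = 48780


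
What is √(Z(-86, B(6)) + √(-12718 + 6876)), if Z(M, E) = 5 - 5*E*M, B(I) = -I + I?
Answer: √(5 + I*√5842) ≈ 6.3873 + 5.9832*I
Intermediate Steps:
B(I) = 0
Z(M, E) = 5 - 5*E*M
√(Z(-86, B(6)) + √(-12718 + 6876)) = √((5 - 5*0*(-86)) + √(-12718 + 6876)) = √((5 + 0) + √(-5842)) = √(5 + I*√5842)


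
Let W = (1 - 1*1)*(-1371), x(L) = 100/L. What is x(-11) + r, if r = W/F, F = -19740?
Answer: -100/11 ≈ -9.0909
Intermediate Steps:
W = 0 (W = (1 - 1)*(-1371) = 0*(-1371) = 0)
r = 0 (r = 0/(-19740) = 0*(-1/19740) = 0)
x(-11) + r = 100/(-11) + 0 = 100*(-1/11) + 0 = -100/11 + 0 = -100/11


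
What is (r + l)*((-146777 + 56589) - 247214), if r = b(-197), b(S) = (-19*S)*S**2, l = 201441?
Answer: -49079685274256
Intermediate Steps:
b(S) = -19*S**3
r = 145262087 (r = -19*(-197)**3 = -19*(-7645373) = 145262087)
(r + l)*((-146777 + 56589) - 247214) = (145262087 + 201441)*((-146777 + 56589) - 247214) = 145463528*(-90188 - 247214) = 145463528*(-337402) = -49079685274256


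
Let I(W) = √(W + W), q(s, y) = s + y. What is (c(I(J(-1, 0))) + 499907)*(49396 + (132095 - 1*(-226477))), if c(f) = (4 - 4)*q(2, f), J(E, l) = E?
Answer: 203946058976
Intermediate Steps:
I(W) = √2*√W (I(W) = √(2*W) = √2*√W)
c(f) = 0 (c(f) = (4 - 4)*(2 + f) = 0*(2 + f) = 0)
(c(I(J(-1, 0))) + 499907)*(49396 + (132095 - 1*(-226477))) = (0 + 499907)*(49396 + (132095 - 1*(-226477))) = 499907*(49396 + (132095 + 226477)) = 499907*(49396 + 358572) = 499907*407968 = 203946058976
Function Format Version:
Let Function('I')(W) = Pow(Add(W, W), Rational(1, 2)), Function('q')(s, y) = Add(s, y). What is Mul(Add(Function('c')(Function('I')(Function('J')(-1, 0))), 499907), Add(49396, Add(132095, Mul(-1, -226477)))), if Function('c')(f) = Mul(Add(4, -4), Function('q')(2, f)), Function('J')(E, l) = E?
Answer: 203946058976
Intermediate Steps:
Function('I')(W) = Mul(Pow(2, Rational(1, 2)), Pow(W, Rational(1, 2))) (Function('I')(W) = Pow(Mul(2, W), Rational(1, 2)) = Mul(Pow(2, Rational(1, 2)), Pow(W, Rational(1, 2))))
Function('c')(f) = 0 (Function('c')(f) = Mul(Add(4, -4), Add(2, f)) = Mul(0, Add(2, f)) = 0)
Mul(Add(Function('c')(Function('I')(Function('J')(-1, 0))), 499907), Add(49396, Add(132095, Mul(-1, -226477)))) = Mul(Add(0, 499907), Add(49396, Add(132095, Mul(-1, -226477)))) = Mul(499907, Add(49396, Add(132095, 226477))) = Mul(499907, Add(49396, 358572)) = Mul(499907, 407968) = 203946058976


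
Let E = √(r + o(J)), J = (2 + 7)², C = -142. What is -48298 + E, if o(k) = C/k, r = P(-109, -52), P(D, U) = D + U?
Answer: -48298 + I*√13183/9 ≈ -48298.0 + 12.757*I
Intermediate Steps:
J = 81 (J = 9² = 81)
r = -161 (r = -109 - 52 = -161)
o(k) = -142/k
E = I*√13183/9 (E = √(-161 - 142/81) = √(-13183/81) = I*√13183/9 ≈ 12.757*I)
-48298 + E = -48298 + I*√13183/9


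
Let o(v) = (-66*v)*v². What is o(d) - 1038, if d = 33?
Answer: -2372880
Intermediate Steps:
o(v) = -66*v³
o(d) - 1038 = -66*33³ - 1038 = -66*35937 - 1038 = -2371842 - 1038 = -2372880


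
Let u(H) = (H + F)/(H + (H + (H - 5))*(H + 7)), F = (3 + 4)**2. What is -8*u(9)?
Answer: -464/217 ≈ -2.1382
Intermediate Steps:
F = 49 (F = 7**2 = 49)
u(H) = (49 + H)/(H + (-5 + 2*H)*(7 + H)) (u(H) = (H + 49)/(H + (H + (H - 5))*(H + 7)) = (49 + H)/(H + (H + (-5 + H))*(7 + H)) = (49 + H)/(H + (-5 + 2*H)*(7 + H)))
-8*u(9) = -8*(49 + 9)/(-35 + 2*9**2 + 10*9) = -8*58/(-35 + 2*81 + 90) = -8*58/(-35 + 162 + 90) = -8*58/217 = -464/217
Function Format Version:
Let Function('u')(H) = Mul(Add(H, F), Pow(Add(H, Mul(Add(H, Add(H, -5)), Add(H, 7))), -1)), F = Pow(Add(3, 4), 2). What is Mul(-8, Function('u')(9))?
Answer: Rational(-464, 217) ≈ -2.1382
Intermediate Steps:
F = 49 (F = Pow(7, 2) = 49)
Function('u')(H) = Mul(Pow(Add(H, Mul(Add(-5, Mul(2, H)), Add(7, H))), -1), Add(49, H)) (Function('u')(H) = Mul(Add(H, 49), Pow(Add(H, Mul(Add(H, Add(H, -5)), Add(H, 7))), -1)) = Mul(Add(49, H), Pow(Add(H, Mul(Add(H, Add(-5, H)), Add(7, H))), -1)) = Mul(Add(49, H), Pow(Add(H, Mul(Add(-5, Mul(2, H)), Add(7, H))), -1)) = Mul(Pow(Add(H, Mul(Add(-5, Mul(2, H)), Add(7, H))), -1), Add(49, H)))
Mul(-8, Function('u')(9)) = Mul(-8, Mul(Pow(Add(-35, Mul(2, Pow(9, 2)), Mul(10, 9)), -1), Add(49, 9))) = Mul(-8, Mul(Pow(Add(-35, Mul(2, 81), 90), -1), 58)) = Mul(-8, Mul(Pow(Add(-35, 162, 90), -1), 58)) = Mul(-8, Mul(Pow(217, -1), 58)) = Mul(-8, Mul(Rational(1, 217), 58)) = Mul(-8, Rational(58, 217)) = Rational(-464, 217)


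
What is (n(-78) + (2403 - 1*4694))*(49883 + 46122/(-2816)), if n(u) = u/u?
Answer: -80392972435/704 ≈ -1.1419e+8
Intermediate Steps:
n(u) = 1
(n(-78) + (2403 - 1*4694))*(49883 + 46122/(-2816)) = (1 + (2403 - 1*4694))*(49883 + 46122/(-2816)) = (1 + (2403 - 4694))*(49883 + 46122*(-1/2816)) = (1 - 2291)*(49883 - 23061/1408) = -2290*70212203/1408 = -80392972435/704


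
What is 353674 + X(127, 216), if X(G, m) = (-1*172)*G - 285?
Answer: 331545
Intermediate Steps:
X(G, m) = -285 - 172*G (X(G, m) = -172*G - 285 = -285 - 172*G)
353674 + X(127, 216) = 353674 + (-285 - 172*127) = 353674 + (-285 - 21844) = 353674 - 22129 = 331545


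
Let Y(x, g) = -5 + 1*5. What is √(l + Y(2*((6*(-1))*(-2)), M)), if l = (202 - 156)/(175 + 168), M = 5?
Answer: √322/49 ≈ 0.36621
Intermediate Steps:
Y(x, g) = 0 (Y(x, g) = -5 + 5 = 0)
l = 46/343 ≈ 0.13411
√(l + Y(2*((6*(-1))*(-2)), M)) = √(46/343 + 0) = √(46/343) = √322/49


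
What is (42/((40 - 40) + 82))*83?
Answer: 1743/41 ≈ 42.512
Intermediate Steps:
(42/((40 - 40) + 82))*83 = (42/(0 + 82))*83 = (42/82)*83 = ((1/82)*42)*83 = (21/41)*83 = 1743/41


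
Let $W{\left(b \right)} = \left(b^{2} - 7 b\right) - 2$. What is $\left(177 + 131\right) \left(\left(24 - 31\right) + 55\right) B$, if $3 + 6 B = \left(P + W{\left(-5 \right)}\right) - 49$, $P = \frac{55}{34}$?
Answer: $\frac{319088}{17} \approx 18770.0$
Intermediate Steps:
$W{\left(b \right)} = -2 + b^{2} - 7 b$
$P = \frac{55}{34}$ ($P = 55 \cdot \frac{1}{34} = \frac{55}{34} \approx 1.6176$)
$B = \frac{259}{204}$ ($B = - \frac{1}{2} + \frac{\left(\frac{55}{34} - \left(-33 - 25\right)\right) - 49}{6} = - \frac{1}{2} + \frac{\left(\frac{55}{34} + \left(-2 + 25 + 35\right)\right) - 49}{6} = - \frac{1}{2} + \frac{\left(\frac{55}{34} + 58\right) - 49}{6} = - \frac{1}{2} + \frac{\frac{2027}{34} - 49}{6} = - \frac{1}{2} + \frac{1}{6} \cdot \frac{361}{34} = - \frac{1}{2} + \frac{361}{204} = \frac{259}{204} \approx 1.2696$)
$\left(177 + 131\right) \left(\left(24 - 31\right) + 55\right) B = \left(177 + 131\right) \left(\left(24 - 31\right) + 55\right) \frac{259}{204} = 308 \left(\left(24 - 31\right) + 55\right) \frac{259}{204} = 308 \left(-7 + 55\right) \frac{259}{204} = 308 \cdot 48 \cdot \frac{259}{204} = 14784 \cdot \frac{259}{204} = \frac{319088}{17}$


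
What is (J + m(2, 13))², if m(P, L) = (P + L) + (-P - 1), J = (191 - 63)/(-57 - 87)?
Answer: 10000/81 ≈ 123.46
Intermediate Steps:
J = -8/9 (J = 128/(-144) = 128*(-1/144) = -8/9 ≈ -0.88889)
m(P, L) = -1 + L (m(P, L) = (L + P) + (-1 - P) = -1 + L)
(J + m(2, 13))² = (-8/9 + (-1 + 13))² = (-8/9 + 12)² = (100/9)² = 10000/81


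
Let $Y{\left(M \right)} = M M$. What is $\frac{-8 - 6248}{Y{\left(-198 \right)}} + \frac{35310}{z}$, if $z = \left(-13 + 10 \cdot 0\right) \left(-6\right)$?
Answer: $\frac{57658553}{127413} \approx 452.53$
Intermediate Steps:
$z = 78$ ($z = \left(-13 + 0\right) \left(-6\right) = \left(-13\right) \left(-6\right) = 78$)
$Y{\left(M \right)} = M^{2}$
$\frac{-8 - 6248}{Y{\left(-198 \right)}} + \frac{35310}{z} = \frac{-8 - 6248}{\left(-198\right)^{2}} + \frac{35310}{78} = \frac{-8 - 6248}{39204} + 35310 \cdot \frac{1}{78} = \left(-6256\right) \frac{1}{39204} + \frac{5885}{13} = - \frac{1564}{9801} + \frac{5885}{13} = \frac{57658553}{127413}$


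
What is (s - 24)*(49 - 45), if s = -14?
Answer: -152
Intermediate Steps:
(s - 24)*(49 - 45) = (-14 - 24)*(49 - 45) = -38*4 = -152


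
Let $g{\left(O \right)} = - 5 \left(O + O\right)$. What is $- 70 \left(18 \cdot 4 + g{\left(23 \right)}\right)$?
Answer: $11060$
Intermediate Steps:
$g{\left(O \right)} = - 10 O$ ($g{\left(O \right)} = - 5 \cdot 2 O = - 10 O$)
$- 70 \left(18 \cdot 4 + g{\left(23 \right)}\right) = - 70 \left(18 \cdot 4 - 230\right) = - 70 \left(72 - 230\right) = \left(-70\right) \left(-158\right) = 11060$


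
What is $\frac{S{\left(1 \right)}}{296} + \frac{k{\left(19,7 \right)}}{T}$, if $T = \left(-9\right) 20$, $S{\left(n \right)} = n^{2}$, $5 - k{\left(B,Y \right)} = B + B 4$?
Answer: $\frac{149}{296} \approx 0.50338$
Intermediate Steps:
$k{\left(B,Y \right)} = 5 - 5 B$ ($k{\left(B,Y \right)} = 5 - \left(B + B 4\right) = 5 - \left(B + 4 B\right) = 5 - 5 B$)
$T = -180$
$\frac{S{\left(1 \right)}}{296} + \frac{k{\left(19,7 \right)}}{T} = \frac{1^{2}}{296} + \frac{5 - 95}{-180} = 1 \cdot \frac{1}{296} + \left(5 - 95\right) \left(- \frac{1}{180}\right) = \frac{1}{296} - - \frac{1}{2} = \frac{1}{296} + \frac{1}{2} = \frac{149}{296}$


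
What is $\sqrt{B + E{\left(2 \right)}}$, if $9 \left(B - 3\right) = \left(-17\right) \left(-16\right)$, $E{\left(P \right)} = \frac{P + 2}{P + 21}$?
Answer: $\frac{\sqrt{158999}}{69} \approx 5.7789$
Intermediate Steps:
$E{\left(P \right)} = \frac{2 + P}{21 + P}$
$B = \frac{299}{9}$ ($B = 3 + \frac{\left(-17\right) \left(-16\right)}{9} = 3 + \frac{1}{9} \cdot 272 = 3 + \frac{272}{9} = \frac{299}{9} \approx 33.222$)
$\sqrt{B + E{\left(2 \right)}} = \sqrt{\frac{299}{9} + \frac{2 + 2}{21 + 2}} = \sqrt{\frac{299}{9} + \frac{1}{23} \cdot 4} = \sqrt{\frac{299}{9} + \frac{4}{23}} = \sqrt{\frac{6913}{207}} = \frac{\sqrt{158999}}{69}$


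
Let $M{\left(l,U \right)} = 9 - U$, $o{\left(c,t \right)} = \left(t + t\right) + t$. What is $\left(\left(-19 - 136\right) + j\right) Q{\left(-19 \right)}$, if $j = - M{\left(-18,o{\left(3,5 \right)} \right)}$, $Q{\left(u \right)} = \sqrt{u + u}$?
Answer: $- 149 i \sqrt{38} \approx - 918.5 i$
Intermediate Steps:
$o{\left(c,t \right)} = 3 t$ ($o{\left(c,t \right)} = 2 t + t = 3 t$)
$Q{\left(u \right)} = \sqrt{2} \sqrt{u}$ ($Q{\left(u \right)} = \sqrt{2 u} = \sqrt{2} \sqrt{u}$)
$j = 6$ ($j = - (9 - 3 \cdot 5) = - (9 - 15) = \left(-1\right) \left(-6\right) = 6$)
$\left(\left(-19 - 136\right) + j\right) Q{\left(-19 \right)} = \left(\left(-19 - 136\right) + 6\right) \sqrt{2} \sqrt{-19} = \left(-155 + 6\right) \sqrt{2} i \sqrt{19} = - 149 i \sqrt{38}$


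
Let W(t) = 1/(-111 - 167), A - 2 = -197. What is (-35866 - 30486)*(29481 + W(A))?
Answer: -271901107192/139 ≈ -1.9561e+9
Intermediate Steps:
A = -195 (A = 2 - 197 = -195)
W(t) = -1/278 (W(t) = 1/(-278) = -1/278)
(-35866 - 30486)*(29481 + W(A)) = (-35866 - 30486)*(29481 - 1/278) = -66352*8195717/278 = -271901107192/139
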